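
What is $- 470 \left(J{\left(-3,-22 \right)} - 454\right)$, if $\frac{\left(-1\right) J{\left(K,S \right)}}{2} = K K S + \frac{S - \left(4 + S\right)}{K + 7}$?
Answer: $26320$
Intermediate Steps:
$J{\left(K,S \right)} = \frac{8}{7 + K} - 2 S K^{2}$ ($J{\left(K,S \right)} = - 2 \left(K K S + \frac{S - \left(4 + S\right)}{K + 7}\right) = - 2 \left(K^{2} S - \frac{4}{7 + K}\right) = - 2 \left(S K^{2} - \frac{4}{7 + K}\right) = - 2 \left(- \frac{4}{7 + K} + S K^{2}\right) = \frac{8}{7 + K} - 2 S K^{2}$)
$- 470 \left(J{\left(-3,-22 \right)} - 454\right) = - 470 \left(\frac{2 \left(4 - - 22 \left(-3\right)^{3} - - 154 \left(-3\right)^{2}\right)}{7 - 3} - 454\right) = - 470 \left(\frac{2 \left(4 - \left(-22\right) \left(-27\right) - \left(-154\right) 9\right)}{4} - 454\right) = - 470 \left(2 \cdot \frac{1}{4} \left(4 - 594 + 1386\right) - 454\right) = - 470 \left(2 \cdot \frac{1}{4} \cdot 796 - 454\right) = - 470 \left(398 - 454\right) = \left(-470\right) \left(-56\right) = 26320$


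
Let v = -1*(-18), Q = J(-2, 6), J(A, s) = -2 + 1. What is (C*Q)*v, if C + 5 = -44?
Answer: 882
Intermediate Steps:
C = -49 (C = -5 - 44 = -49)
J(A, s) = -1
Q = -1
v = 18
(C*Q)*v = -49*(-1)*18 = 49*18 = 882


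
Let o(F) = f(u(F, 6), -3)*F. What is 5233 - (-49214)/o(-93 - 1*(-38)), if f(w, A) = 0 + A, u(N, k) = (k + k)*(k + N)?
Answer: 82969/15 ≈ 5531.3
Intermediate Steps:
u(N, k) = 2*k*(N + k) (u(N, k) = (2*k)*(N + k) = 2*k*(N + k))
f(w, A) = A
o(F) = -3*F
5233 - (-49214)/o(-93 - 1*(-38)) = 5233 - (-49214)/((-3*(-93 - 1*(-38)))) = 5233 - (-49214)/((-3*(-93 + 38))) = 5233 - (-49214)/((-3*(-55))) = 5233 - (-49214)/165 = 5233 - 1*(-4474/15) = 5233 + 4474/15 = 82969/15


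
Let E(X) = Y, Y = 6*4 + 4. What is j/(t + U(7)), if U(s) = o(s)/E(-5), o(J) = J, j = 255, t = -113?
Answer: -1020/451 ≈ -2.2616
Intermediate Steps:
Y = 28 (Y = 24 + 4 = 28)
E(X) = 28
U(s) = s/28
j/(t + U(7)) = 255/(-113 + (1/28)*7) = 255/(-113 + ¼) = 255/(-451/4) = -4/451*255 = -1020/451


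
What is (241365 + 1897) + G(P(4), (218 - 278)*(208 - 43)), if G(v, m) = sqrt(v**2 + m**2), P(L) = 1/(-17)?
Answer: 243262 + sqrt(28324890001)/17 ≈ 2.5316e+5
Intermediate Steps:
P(L) = -1/17
G(v, m) = sqrt(m**2 + v**2)
(241365 + 1897) + G(P(4), (218 - 278)*(208 - 43)) = (241365 + 1897) + sqrt(((218 - 278)*(208 - 43))**2 + (-1/17)**2) = 243262 + sqrt((-60*165)**2 + 1/289) = 243262 + sqrt((-9900)**2 + 1/289) = 243262 + sqrt(98010000 + 1/289) = 243262 + sqrt(28324890001/289) = 243262 + sqrt(28324890001)/17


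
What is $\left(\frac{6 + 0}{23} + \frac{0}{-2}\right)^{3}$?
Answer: $\frac{216}{12167} \approx 0.017753$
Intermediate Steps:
$\left(\frac{6 + 0}{23} + \frac{0}{-2}\right)^{3} = \left(6 \cdot \frac{1}{23} + 0 \left(- \frac{1}{2}\right)\right)^{3} = \left(\frac{6}{23} + 0\right)^{3} = \left(\frac{6}{23}\right)^{3} = \frac{216}{12167}$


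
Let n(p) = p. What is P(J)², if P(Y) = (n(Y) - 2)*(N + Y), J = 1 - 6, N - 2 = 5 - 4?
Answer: 196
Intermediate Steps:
N = 3 (N = 2 + (5 - 4) = 2 + 1 = 3)
J = -5
P(Y) = (-2 + Y)*(3 + Y) (P(Y) = (Y - 2)*(3 + Y) = (-2 + Y)*(3 + Y))
P(J)² = (-6 - 5 + (-5)²)² = (-6 - 5 + 25)² = 14² = 196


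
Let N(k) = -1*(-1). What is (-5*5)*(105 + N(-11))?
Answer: -2650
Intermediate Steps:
N(k) = 1
(-5*5)*(105 + N(-11)) = (-5*5)*(105 + 1) = -25*106 = -2650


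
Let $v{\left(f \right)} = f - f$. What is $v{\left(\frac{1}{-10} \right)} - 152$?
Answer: $-152$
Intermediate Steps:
$v{\left(f \right)} = 0$
$v{\left(\frac{1}{-10} \right)} - 152 = 0 - 152 = -152$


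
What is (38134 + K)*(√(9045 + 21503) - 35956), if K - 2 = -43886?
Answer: 206747000 - 11500*√7637 ≈ 2.0574e+8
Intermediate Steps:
K = -43884 (K = 2 - 43886 = -43884)
(38134 + K)*(√(9045 + 21503) - 35956) = (38134 - 43884)*(√(9045 + 21503) - 35956) = -5750*(√30548 - 35956) = -5750*(2*√7637 - 35956) = -5750*(-35956 + 2*√7637) = 206747000 - 11500*√7637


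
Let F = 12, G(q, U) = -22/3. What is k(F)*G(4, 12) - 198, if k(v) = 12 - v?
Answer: -198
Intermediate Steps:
G(q, U) = -22/3 (G(q, U) = -22*⅓ = -22/3)
k(F)*G(4, 12) - 198 = (12 - 1*12)*(-22/3) - 198 = (12 - 12)*(-22/3) - 198 = 0*(-22/3) - 198 = 0 - 198 = -198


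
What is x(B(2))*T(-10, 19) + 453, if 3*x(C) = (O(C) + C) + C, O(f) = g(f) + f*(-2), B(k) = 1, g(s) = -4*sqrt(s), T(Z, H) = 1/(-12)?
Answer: 4078/9 ≈ 453.11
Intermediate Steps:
T(Z, H) = -1/12
O(f) = -4*sqrt(f) - 2*f (O(f) = -4*sqrt(f) + f*(-2) = -4*sqrt(f) - 2*f)
x(C) = -4*sqrt(C)/3 (x(C) = (((-4*sqrt(C) - 2*C) + C) + C)/3 = ((-C - 4*sqrt(C)) + C)/3 = (-4*sqrt(C))/3 = -4*sqrt(C)/3)
x(B(2))*T(-10, 19) + 453 = -4*sqrt(1)/3*(-1/12) + 453 = -4/3*1*(-1/12) + 453 = -4/3*(-1/12) + 453 = 1/9 + 453 = 4078/9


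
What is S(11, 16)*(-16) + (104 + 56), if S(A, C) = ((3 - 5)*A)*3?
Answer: 1216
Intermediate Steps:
S(A, C) = -6*A (S(A, C) = -2*A*3 = -6*A)
S(11, 16)*(-16) + (104 + 56) = -6*11*(-16) + (104 + 56) = -66*(-16) + 160 = 1056 + 160 = 1216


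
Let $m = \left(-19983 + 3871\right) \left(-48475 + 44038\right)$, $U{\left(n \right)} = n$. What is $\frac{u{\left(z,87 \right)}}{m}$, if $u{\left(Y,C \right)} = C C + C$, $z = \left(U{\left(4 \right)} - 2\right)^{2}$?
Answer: $\frac{11}{102714} \approx 0.00010709$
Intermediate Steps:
$m = 71488944$ ($m = \left(-16112\right) \left(-4437\right) = 71488944$)
$z = 4$ ($z = \left(4 - 2\right)^{2} = 2^{2} = 4$)
$u{\left(Y,C \right)} = C + C^{2}$ ($u{\left(Y,C \right)} = C^{2} + C = C + C^{2}$)
$\frac{u{\left(z,87 \right)}}{m} = \frac{87 \left(1 + 87\right)}{71488944} = 87 \cdot 88 \cdot \frac{1}{71488944} = 7656 \cdot \frac{1}{71488944} = \frac{11}{102714}$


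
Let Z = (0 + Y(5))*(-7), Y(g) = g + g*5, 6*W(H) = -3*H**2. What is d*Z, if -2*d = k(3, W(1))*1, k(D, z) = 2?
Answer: 210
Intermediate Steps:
W(H) = -H**2/2 (W(H) = (-3*H**2)/6 = -H**2/2)
Y(g) = 6*g (Y(g) = g + 5*g = 6*g)
d = -1 ≈ -1.0000
Z = -210 (Z = (0 + 6*5)*(-7) = (0 + 30)*(-7) = 30*(-7) = -210)
d*Z = -1*(-210) = 210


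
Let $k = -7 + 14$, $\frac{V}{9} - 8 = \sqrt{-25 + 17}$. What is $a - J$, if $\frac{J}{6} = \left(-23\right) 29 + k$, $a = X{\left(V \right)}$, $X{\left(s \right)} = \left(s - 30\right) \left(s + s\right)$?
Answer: $8712 + 4104 i \sqrt{2} \approx 8712.0 + 5803.9 i$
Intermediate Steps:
$V = 72 + 18 i \sqrt{2}$ ($V = 72 + 9 \sqrt{-25 + 17} = 72 + 9 \sqrt{-8} = 72 + 9 \cdot 2 i \sqrt{2} = 72 + 18 i \sqrt{2} \approx 72.0 + 25.456 i$)
$k = 7$
$X{\left(s \right)} = 2 s \left(-30 + s\right)$ ($X{\left(s \right)} = \left(-30 + s\right) 2 s = 2 s \left(-30 + s\right)$)
$a = 2 \left(42 + 18 i \sqrt{2}\right) \left(72 + 18 i \sqrt{2}\right)$ ($a = 2 \left(72 + 18 i \sqrt{2}\right) \left(-30 + \left(72 + 18 i \sqrt{2}\right)\right) = 2 \left(72 + 18 i \sqrt{2}\right) \left(42 + 18 i \sqrt{2}\right) = 2 \left(42 + 18 i \sqrt{2}\right) \left(72 + 18 i \sqrt{2}\right) \approx 4752.0 + 5803.9 i$)
$J = -3960$ ($J = 6 \left(\left(-23\right) 29 + 7\right) = 6 \left(-667 + 7\right) = 6 \left(-660\right) = -3960$)
$a - J = \left(4752 + 4104 i \sqrt{2}\right) - -3960 = \left(4752 + 4104 i \sqrt{2}\right) + 3960 = 8712 + 4104 i \sqrt{2}$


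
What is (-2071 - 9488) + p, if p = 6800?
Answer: -4759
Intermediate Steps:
(-2071 - 9488) + p = (-2071 - 9488) + 6800 = -11559 + 6800 = -4759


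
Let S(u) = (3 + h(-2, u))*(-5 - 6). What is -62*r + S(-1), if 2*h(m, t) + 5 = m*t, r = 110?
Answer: -13673/2 ≈ -6836.5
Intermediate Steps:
h(m, t) = -5/2 + m*t/2 (h(m, t) = -5/2 + (m*t)/2 = -5/2 + m*t/2)
S(u) = -11/2 + 11*u (S(u) = (3 + (-5/2 + (½)*(-2)*u))*(-5 - 6) = (3 + (-5/2 - u))*(-11) = (½ - u)*(-11) = -11/2 + 11*u)
-62*r + S(-1) = -62*110 + (-11/2 + 11*(-1)) = -6820 + (-11/2 - 11) = -6820 - 33/2 = -13673/2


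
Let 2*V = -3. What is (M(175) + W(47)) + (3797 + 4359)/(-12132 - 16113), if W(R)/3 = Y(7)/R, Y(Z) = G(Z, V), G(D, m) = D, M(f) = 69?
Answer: 91808348/1327515 ≈ 69.158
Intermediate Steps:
V = -3/2 (V = (1/2)*(-3) = -3/2 ≈ -1.5000)
Y(Z) = Z
W(R) = 21/R (W(R) = 3*(7/R) = 21/R)
(M(175) + W(47)) + (3797 + 4359)/(-12132 - 16113) = (69 + 21/47) + (3797 + 4359)/(-12132 - 16113) = (69 + 21*(1/47)) + 8156/(-28245) = (69 + 21/47) + 8156*(-1/28245) = 3264/47 - 8156/28245 = 91808348/1327515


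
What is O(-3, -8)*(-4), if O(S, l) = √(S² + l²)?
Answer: -4*√73 ≈ -34.176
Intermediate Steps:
O(-3, -8)*(-4) = √((-3)² + (-8)²)*(-4) = √(9 + 64)*(-4) = √73*(-4) = -4*√73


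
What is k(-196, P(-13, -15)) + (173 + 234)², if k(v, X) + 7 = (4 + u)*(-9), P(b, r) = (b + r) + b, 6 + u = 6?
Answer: 165606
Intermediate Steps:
u = 0 (u = -6 + 6 = 0)
P(b, r) = r + 2*b
k(v, X) = -43 (k(v, X) = -7 + (4 + 0)*(-9) = -7 + 4*(-9) = -7 - 36 = -43)
k(-196, P(-13, -15)) + (173 + 234)² = -43 + (173 + 234)² = -43 + 407² = -43 + 165649 = 165606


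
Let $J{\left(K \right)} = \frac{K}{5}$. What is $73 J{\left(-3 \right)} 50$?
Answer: $-2190$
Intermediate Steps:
$J{\left(K \right)} = \frac{K}{5}$ ($J{\left(K \right)} = K \frac{1}{5} = \frac{K}{5}$)
$73 J{\left(-3 \right)} 50 = 73 \cdot \frac{1}{5} \left(-3\right) 50 = 73 \left(- \frac{3}{5}\right) 50 = \left(- \frac{219}{5}\right) 50 = -2190$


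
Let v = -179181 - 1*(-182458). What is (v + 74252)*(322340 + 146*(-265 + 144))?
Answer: 23621070546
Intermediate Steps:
v = 3277 (v = -179181 + 182458 = 3277)
(v + 74252)*(322340 + 146*(-265 + 144)) = (3277 + 74252)*(322340 + 146*(-265 + 144)) = 77529*(322340 + 146*(-121)) = 77529*(322340 - 17666) = 77529*304674 = 23621070546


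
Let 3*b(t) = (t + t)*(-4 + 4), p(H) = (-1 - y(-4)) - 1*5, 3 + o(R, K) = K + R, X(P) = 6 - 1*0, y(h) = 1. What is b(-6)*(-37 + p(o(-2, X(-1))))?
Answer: 0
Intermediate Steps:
X(P) = 6 (X(P) = 6 + 0 = 6)
o(R, K) = -3 + K + R (o(R, K) = -3 + (K + R) = -3 + K + R)
p(H) = -7 (p(H) = (-1 - 1*1) - 1*5 = (-1 - 1) - 5 = -2 - 5 = -7)
b(t) = 0 (b(t) = ((t + t)*(-4 + 4))/3 = ((2*t)*0)/3 = (⅓)*0 = 0)
b(-6)*(-37 + p(o(-2, X(-1)))) = 0*(-37 - 7) = 0*(-44) = 0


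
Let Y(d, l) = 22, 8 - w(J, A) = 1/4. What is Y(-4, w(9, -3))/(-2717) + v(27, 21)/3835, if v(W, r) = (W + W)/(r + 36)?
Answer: -44/5605 ≈ -0.0078501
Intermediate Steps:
w(J, A) = 31/4 (w(J, A) = 8 - 1/4 = 8 - 1*¼ = 8 - ¼ = 31/4)
v(W, r) = 2*W/(36 + r) (v(W, r) = (2*W)/(36 + r) = 2*W/(36 + r))
Y(-4, w(9, -3))/(-2717) + v(27, 21)/3835 = 22/(-2717) + (2*27/(36 + 21))/3835 = 22*(-1/2717) + (2*27/57)*(1/3835) = -2/247 + (2*27*(1/57))*(1/3835) = -2/247 + (18/19)*(1/3835) = -2/247 + 18/72865 = -44/5605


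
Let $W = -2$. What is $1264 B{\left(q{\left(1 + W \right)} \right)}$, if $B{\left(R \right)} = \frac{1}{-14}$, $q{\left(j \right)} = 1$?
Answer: $- \frac{632}{7} \approx -90.286$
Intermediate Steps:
$B{\left(R \right)} = - \frac{1}{14}$
$1264 B{\left(q{\left(1 + W \right)} \right)} = 1264 \left(- \frac{1}{14}\right) = - \frac{632}{7}$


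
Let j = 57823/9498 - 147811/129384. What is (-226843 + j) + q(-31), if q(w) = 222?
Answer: -46414338197153/204814872 ≈ -2.2662e+5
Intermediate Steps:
j = 1012910359/204814872 (j = 57823*(1/9498) - 147811*1/129384 = 57823/9498 - 147811/129384 = 1012910359/204814872 ≈ 4.9455)
(-226843 + j) + q(-31) = (-226843 + 1012910359/204814872) + 222 = -46459807098737/204814872 + 222 = -46414338197153/204814872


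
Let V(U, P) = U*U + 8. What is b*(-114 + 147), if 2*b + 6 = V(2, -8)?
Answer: 99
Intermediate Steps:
V(U, P) = 8 + U² (V(U, P) = U² + 8 = 8 + U²)
b = 3 (b = -3 + (8 + 2²)/2 = -3 + (8 + 4)/2 = -3 + (½)*12 = -3 + 6 = 3)
b*(-114 + 147) = 3*(-114 + 147) = 3*33 = 99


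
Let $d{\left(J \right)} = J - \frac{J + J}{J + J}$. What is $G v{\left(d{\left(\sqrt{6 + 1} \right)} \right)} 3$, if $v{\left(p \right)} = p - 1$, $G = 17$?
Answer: $-102 + 51 \sqrt{7} \approx 32.933$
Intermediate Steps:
$d{\left(J \right)} = -1 + J$ ($d{\left(J \right)} = J - \frac{2 J}{2 J} = J - 2 J \frac{1}{2 J} = J - 1 = -1 + J$)
$v{\left(p \right)} = -1 + p$ ($v{\left(p \right)} = p - 1 = -1 + p$)
$G v{\left(d{\left(\sqrt{6 + 1} \right)} \right)} 3 = 17 \left(-1 - \left(1 - \sqrt{6 + 1}\right)\right) 3 = 17 \left(-1 - \left(1 - \sqrt{7}\right)\right) 3 = 17 \left(-2 + \sqrt{7}\right) 3 = \left(-34 + 17 \sqrt{7}\right) 3 = -102 + 51 \sqrt{7}$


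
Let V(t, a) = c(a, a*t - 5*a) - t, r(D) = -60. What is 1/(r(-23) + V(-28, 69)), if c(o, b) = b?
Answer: -1/2309 ≈ -0.00043309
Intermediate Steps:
V(t, a) = -t - 5*a + a*t (V(t, a) = (a*t - 5*a) - t = (-5*a + a*t) - t = -t - 5*a + a*t)
1/(r(-23) + V(-28, 69)) = 1/(-60 + (-1*(-28) + 69*(-5 - 28))) = 1/(-60 + (28 + 69*(-33))) = 1/(-60 + (28 - 2277)) = 1/(-60 - 2249) = 1/(-2309) = -1/2309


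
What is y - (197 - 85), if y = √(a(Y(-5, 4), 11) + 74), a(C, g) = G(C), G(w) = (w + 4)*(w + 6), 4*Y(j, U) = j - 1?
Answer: -112 + √341/2 ≈ -102.77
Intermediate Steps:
Y(j, U) = -¼ + j/4 (Y(j, U) = (j - 1)/4 = (-1 + j)/4 = -¼ + j/4)
G(w) = (4 + w)*(6 + w)
a(C, g) = 24 + C² + 10*C
y = √341/2 (y = √((24 + (-¼ + (¼)*(-5))² + 10*(-¼ + (¼)*(-5))) + 74) = √((24 + (-¼ - 5/4)² + 10*(-¼ - 5/4)) + 74) = √((24 + (-3/2)² + 10*(-3/2)) + 74) = √((24 + 9/4 - 15) + 74) = √(45/4 + 74) = √(341/4) = √341/2 ≈ 9.2331)
y - (197 - 85) = √341/2 - (197 - 85) = √341/2 - 1*112 = √341/2 - 112 = -112 + √341/2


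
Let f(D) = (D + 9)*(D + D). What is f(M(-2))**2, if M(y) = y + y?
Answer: 1600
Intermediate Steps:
M(y) = 2*y
f(D) = 2*D*(9 + D) (f(D) = (9 + D)*(2*D) = 2*D*(9 + D))
f(M(-2))**2 = (2*(2*(-2))*(9 + 2*(-2)))**2 = (2*(-4)*(9 - 4))**2 = (2*(-4)*5)**2 = (-40)**2 = 1600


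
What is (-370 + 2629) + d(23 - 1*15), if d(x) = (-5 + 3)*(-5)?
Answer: 2269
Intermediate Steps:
d(x) = 10 (d(x) = -2*(-5) = 10)
(-370 + 2629) + d(23 - 1*15) = (-370 + 2629) + 10 = 2259 + 10 = 2269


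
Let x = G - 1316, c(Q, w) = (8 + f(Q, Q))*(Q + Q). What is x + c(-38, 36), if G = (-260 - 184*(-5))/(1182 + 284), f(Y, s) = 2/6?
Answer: -4285594/2199 ≈ -1948.9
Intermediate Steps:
f(Y, s) = 1/3 (f(Y, s) = 2*(1/6) = 1/3)
c(Q, w) = 50*Q/3 (c(Q, w) = (8 + 1/3)*(Q + Q) = 25*(2*Q)/3 = 50*Q/3)
G = 330/733 (G = (-260 + 920)/1466 = 660*(1/1466) = 330/733 ≈ 0.45020)
x = -964298/733 (x = 330/733 - 1316 = -964298/733 ≈ -1315.5)
x + c(-38, 36) = -964298/733 + (50/3)*(-38) = -964298/733 - 1900/3 = -4285594/2199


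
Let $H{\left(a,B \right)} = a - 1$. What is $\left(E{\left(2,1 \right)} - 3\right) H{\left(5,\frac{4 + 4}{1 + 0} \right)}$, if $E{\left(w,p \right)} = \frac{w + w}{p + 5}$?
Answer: $- \frac{28}{3} \approx -9.3333$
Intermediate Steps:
$E{\left(w,p \right)} = \frac{2 w}{5 + p}$
$H{\left(a,B \right)} = -1 + a$
$\left(E{\left(2,1 \right)} - 3\right) H{\left(5,\frac{4 + 4}{1 + 0} \right)} = \left(2 \cdot 2 \frac{1}{5 + 1} - 3\right) \left(-1 + 5\right) = \left(2 \cdot 2 \cdot \frac{1}{6} - 3\right) 4 = \left(\frac{2}{3} - 3\right) 4 = \left(- \frac{7}{3}\right) 4 = - \frac{28}{3}$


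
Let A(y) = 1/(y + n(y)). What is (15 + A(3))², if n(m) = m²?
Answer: 32761/144 ≈ 227.51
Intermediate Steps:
A(y) = 1/(y + y²)
(15 + A(3))² = (15 + 1/(3*(1 + 3)))² = (15 + (⅓)/4)² = (15 + (⅓)*(¼))² = (15 + 1/12)² = (181/12)² = 32761/144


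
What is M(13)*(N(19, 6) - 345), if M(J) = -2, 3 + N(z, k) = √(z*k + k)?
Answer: 696 - 4*√30 ≈ 674.09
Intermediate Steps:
N(z, k) = -3 + √(k + k*z) (N(z, k) = -3 + √(z*k + k) = -3 + √(k*z + k) = -3 + √(k + k*z))
M(13)*(N(19, 6) - 345) = -2*((-3 + √(6*(1 + 19))) - 345) = -2*((-3 + √(6*20)) - 345) = -2*((-3 + √120) - 345) = -2*((-3 + 2*√30) - 345) = -2*(-348 + 2*√30) = 696 - 4*√30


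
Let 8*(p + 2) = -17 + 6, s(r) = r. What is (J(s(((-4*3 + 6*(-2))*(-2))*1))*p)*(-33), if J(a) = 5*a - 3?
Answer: 211167/8 ≈ 26396.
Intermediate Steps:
p = -27/8 (p = -2 + (-17 + 6)/8 = -2 + (1/8)*(-11) = -2 - 11/8 = -27/8 ≈ -3.3750)
J(a) = -3 + 5*a
(J(s(((-4*3 + 6*(-2))*(-2))*1))*p)*(-33) = ((-3 + 5*(((-4*3 + 6*(-2))*(-2))*1))*(-27/8))*(-33) = ((-3 + 5*(((-12 - 12)*(-2))*1))*(-27/8))*(-33) = ((-3 + 5*(-24*(-2)*1))*(-27/8))*(-33) = ((-3 + 5*(48*1))*(-27/8))*(-33) = ((-3 + 5*48)*(-27/8))*(-33) = ((-3 + 240)*(-27/8))*(-33) = (237*(-27/8))*(-33) = -6399/8*(-33) = 211167/8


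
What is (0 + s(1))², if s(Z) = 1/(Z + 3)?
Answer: 1/16 ≈ 0.062500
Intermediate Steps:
s(Z) = 1/(3 + Z)
(0 + s(1))² = (0 + 1/(3 + 1))² = (0 + 1/4)² = (0 + ¼)² = (¼)² = 1/16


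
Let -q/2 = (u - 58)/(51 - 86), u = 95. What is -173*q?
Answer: -12802/35 ≈ -365.77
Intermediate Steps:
q = 74/35 (q = -2*(95 - 58)/(51 - 86) = -74/(-35) = -74*(-1)/35 = -2*(-37/35) = 74/35 ≈ 2.1143)
-173*q = -173*74/35 = -12802/35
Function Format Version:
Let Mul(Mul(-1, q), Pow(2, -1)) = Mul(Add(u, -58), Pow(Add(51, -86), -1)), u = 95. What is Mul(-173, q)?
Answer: Rational(-12802, 35) ≈ -365.77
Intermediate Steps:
q = Rational(74, 35) (q = Mul(-2, Mul(Add(95, -58), Pow(Add(51, -86), -1))) = Mul(-2, Mul(37, Pow(-35, -1))) = Mul(-2, Mul(37, Rational(-1, 35))) = Mul(-2, Rational(-37, 35)) = Rational(74, 35) ≈ 2.1143)
Mul(-173, q) = Mul(-173, Rational(74, 35)) = Rational(-12802, 35)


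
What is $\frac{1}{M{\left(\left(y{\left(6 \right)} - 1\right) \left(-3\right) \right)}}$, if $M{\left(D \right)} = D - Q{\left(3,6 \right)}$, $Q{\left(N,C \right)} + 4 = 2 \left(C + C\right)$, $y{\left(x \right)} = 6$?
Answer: $- \frac{1}{35} \approx -0.028571$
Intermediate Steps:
$Q{\left(N,C \right)} = -4 + 4 C$ ($Q{\left(N,C \right)} = -4 + 2 \left(C + C\right) = -4 + 2 \cdot 2 C = -4 + 4 C$)
$M{\left(D \right)} = -20 + D$ ($M{\left(D \right)} = D - \left(-4 + 4 \cdot 6\right) = D - \left(-4 + 24\right) = D - 20 = -20 + D$)
$\frac{1}{M{\left(\left(y{\left(6 \right)} - 1\right) \left(-3\right) \right)}} = \frac{1}{-20 + \left(6 - 1\right) \left(-3\right)} = \frac{1}{-20 + 5 \left(-3\right)} = \frac{1}{-20 - 15} = \frac{1}{-35} = - \frac{1}{35}$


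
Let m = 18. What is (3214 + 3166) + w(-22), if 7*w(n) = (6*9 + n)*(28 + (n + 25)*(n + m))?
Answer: 45172/7 ≈ 6453.1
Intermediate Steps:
w(n) = (28 + (18 + n)*(25 + n))*(54 + n)/7 (w(n) = ((6*9 + n)*(28 + (n + 25)*(n + 18)))/7 = ((54 + n)*(28 + (25 + n)*(18 + n)))/7 = ((54 + n)*(28 + (18 + n)*(25 + n)))/7 = ((28 + (18 + n)*(25 + n))*(54 + n))/7 = (28 + (18 + n)*(25 + n))*(54 + n)/7)
(3214 + 3166) + w(-22) = (3214 + 3166) + (25812/7 + 400*(-22) + (⅐)*(-22)³ + (97/7)*(-22)²) = 6380 + (25812/7 - 8800 + (⅐)*(-10648) + (97/7)*484) = 6380 + (25812/7 - 8800 - 10648/7 + 46948/7) = 6380 + 512/7 = 45172/7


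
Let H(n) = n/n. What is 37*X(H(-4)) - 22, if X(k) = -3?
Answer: -133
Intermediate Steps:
H(n) = 1
37*X(H(-4)) - 22 = 37*(-3) - 22 = -111 - 22 = -133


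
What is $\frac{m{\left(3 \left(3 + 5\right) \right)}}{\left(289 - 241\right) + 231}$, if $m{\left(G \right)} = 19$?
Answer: $\frac{19}{279} \approx 0.0681$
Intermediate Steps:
$\frac{m{\left(3 \left(3 + 5\right) \right)}}{\left(289 - 241\right) + 231} = \frac{19}{\left(289 - 241\right) + 231} = \frac{19}{48 + 231} = \frac{19}{279}$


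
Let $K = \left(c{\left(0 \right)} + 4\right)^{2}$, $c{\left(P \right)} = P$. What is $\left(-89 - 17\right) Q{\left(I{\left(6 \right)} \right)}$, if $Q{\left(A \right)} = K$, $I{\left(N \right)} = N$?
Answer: $-1696$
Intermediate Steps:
$K = 16$ ($K = \left(0 + 4\right)^{2} = 4^{2} = 16$)
$Q{\left(A \right)} = 16$
$\left(-89 - 17\right) Q{\left(I{\left(6 \right)} \right)} = \left(-89 - 17\right) 16 = \left(-106\right) 16 = -1696$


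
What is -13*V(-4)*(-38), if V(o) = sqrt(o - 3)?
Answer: 494*I*sqrt(7) ≈ 1307.0*I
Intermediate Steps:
V(o) = sqrt(-3 + o)
-13*V(-4)*(-38) = -13*sqrt(-3 - 4)*(-38) = -13*I*sqrt(7)*(-38) = 494*I*sqrt(7)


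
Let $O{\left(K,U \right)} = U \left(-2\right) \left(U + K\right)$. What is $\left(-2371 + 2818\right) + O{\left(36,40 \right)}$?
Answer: $-5633$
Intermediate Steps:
$O{\left(K,U \right)} = - 2 U \left(K + U\right)$
$\left(-2371 + 2818\right) + O{\left(36,40 \right)} = \left(-2371 + 2818\right) - 80 \left(36 + 40\right) = 447 - 80 \cdot 76 = 447 - 6080 = -5633$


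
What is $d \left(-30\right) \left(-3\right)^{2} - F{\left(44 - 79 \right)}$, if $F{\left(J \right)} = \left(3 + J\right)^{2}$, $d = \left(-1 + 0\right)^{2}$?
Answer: $-1294$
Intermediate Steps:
$d = 1$ ($d = \left(-1\right)^{2} = 1$)
$d \left(-30\right) \left(-3\right)^{2} - F{\left(44 - 79 \right)} = 1 \left(-30\right) \left(-3\right)^{2} - \left(3 + \left(44 - 79\right)\right)^{2} = \left(-30\right) 9 - \left(3 + \left(44 - 79\right)\right)^{2} = -270 - \left(3 - 35\right)^{2} = -270 - \left(-32\right)^{2} = -270 - 1024 = -1294$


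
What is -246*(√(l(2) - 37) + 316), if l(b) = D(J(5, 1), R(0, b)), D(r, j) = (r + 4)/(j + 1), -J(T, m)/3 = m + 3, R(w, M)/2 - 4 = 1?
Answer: -77736 - 246*I*√4565/11 ≈ -77736.0 - 1511.0*I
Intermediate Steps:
R(w, M) = 10 (R(w, M) = 8 + 2*1 = 8 + 2 = 10)
J(T, m) = -9 - 3*m (J(T, m) = -3*(m + 3) = -3*(3 + m) = -9 - 3*m)
D(r, j) = (4 + r)/(1 + j)
l(b) = -8/11 (l(b) = (4 + (-9 - 3*1))/(1 + 10) = (4 + (-9 - 3))/11 = (4 - 12)/11 = (1/11)*(-8) = -8/11)
-246*(√(l(2) - 37) + 316) = -246*(√(-8/11 - 37) + 316) = -246*(√(-415/11) + 316) = -246*(I*√4565/11 + 316) = -246*(316 + I*√4565/11) = -77736 - 246*I*√4565/11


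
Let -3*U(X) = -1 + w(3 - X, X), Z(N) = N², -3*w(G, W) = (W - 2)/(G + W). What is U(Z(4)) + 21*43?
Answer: 24404/27 ≈ 903.85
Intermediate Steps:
w(G, W) = -(-2 + W)/(3*(G + W)) (w(G, W) = -(W - 2)/(3*(G + W)) = -(-2 + W)/(3*(G + W)))
U(X) = 7/27 + X/27 (U(X) = -(-1 + (2 - X)/(3*((3 - X) + X)))/3 = -(-1 + (⅓)*(2 - X)/3)/3 = -(-1 + (⅓)*(⅓)*(2 - X))/3 = -(-1 + (2/9 - X/9))/3 = -(-7/9 - X/9)/3 = 7/27 + X/27)
U(Z(4)) + 21*43 = (7/27 + (1/27)*4²) + 21*43 = (7/27 + (1/27)*16) + 903 = (7/27 + 16/27) + 903 = 23/27 + 903 = 24404/27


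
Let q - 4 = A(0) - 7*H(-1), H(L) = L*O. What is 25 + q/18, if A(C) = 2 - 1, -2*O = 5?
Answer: 875/36 ≈ 24.306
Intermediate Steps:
O = -5/2 (O = -1/2*5 = -5/2 ≈ -2.5000)
H(L) = -5*L/2 (H(L) = L*(-5/2) = -5*L/2)
A(C) = 1
q = -25/2 (q = 4 + (1 - (-35)*(-1)/2) = 4 + (1 - 7*5/2) = 4 + (1 - 35/2) = 4 - 33/2 = -25/2 ≈ -12.500)
25 + q/18 = 25 - 25/2/18 = 25 - 25/2*1/18 = 25 - 25/36 = 875/36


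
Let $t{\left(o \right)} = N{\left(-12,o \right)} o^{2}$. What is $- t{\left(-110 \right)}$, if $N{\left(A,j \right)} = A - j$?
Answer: $-1185800$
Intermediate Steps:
$t{\left(o \right)} = o^{2} \left(-12 - o\right)$ ($t{\left(o \right)} = \left(-12 - o\right) o^{2} = o^{2} \left(-12 - o\right)$)
$- t{\left(-110 \right)} = - \left(-110\right)^{2} \left(-12 - -110\right) = - 12100 \left(-12 + 110\right) = - 12100 \cdot 98 = \left(-1\right) 1185800 = -1185800$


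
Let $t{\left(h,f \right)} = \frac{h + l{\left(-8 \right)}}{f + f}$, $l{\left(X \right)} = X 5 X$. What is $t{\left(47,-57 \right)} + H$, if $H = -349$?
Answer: $- \frac{40153}{114} \approx -352.22$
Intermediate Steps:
$l{\left(X \right)} = 5 X^{2}$ ($l{\left(X \right)} = 5 X X = 5 X^{2}$)
$t{\left(h,f \right)} = \frac{320 + h}{2 f}$ ($t{\left(h,f \right)} = \frac{h + 5 \left(-8\right)^{2}}{f + f} = \frac{h + 5 \cdot 64}{2 f} = \left(h + 320\right) \frac{1}{2 f} = \left(320 + h\right) \frac{1}{2 f} = \frac{320 + h}{2 f}$)
$t{\left(47,-57 \right)} + H = \frac{320 + 47}{2 \left(-57\right)} - 349 = \frac{1}{2} \left(- \frac{1}{57}\right) 367 - 349 = - \frac{367}{114} - 349 = - \frac{40153}{114}$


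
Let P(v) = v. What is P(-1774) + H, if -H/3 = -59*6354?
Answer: 1122884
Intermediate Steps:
H = 1124658 (H = -(-177)*6354 = -3*(-374886) = 1124658)
P(-1774) + H = -1774 + 1124658 = 1122884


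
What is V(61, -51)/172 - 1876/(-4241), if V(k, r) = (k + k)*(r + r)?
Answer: -13113083/182363 ≈ -71.906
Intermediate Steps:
V(k, r) = 4*k*r (V(k, r) = (2*k)*(2*r) = 4*k*r)
V(61, -51)/172 - 1876/(-4241) = (4*61*(-51))/172 - 1876/(-4241) = -12444*1/172 - 1876*(-1/4241) = -3111/43 + 1876/4241 = -13113083/182363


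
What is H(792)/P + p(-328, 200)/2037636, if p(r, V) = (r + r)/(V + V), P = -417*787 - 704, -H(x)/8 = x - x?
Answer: -41/50940900 ≈ -8.0485e-7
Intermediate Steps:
H(x) = 0 (H(x) = -8*(x - x) = -8*0 = 0)
P = -328883 (P = -328179 - 704 = -328883)
p(r, V) = r/V (p(r, V) = (2*r)/((2*V)) = (2*r)*(1/(2*V)) = r/V)
H(792)/P + p(-328, 200)/2037636 = 0/(-328883) - 328/200/2037636 = 0*(-1/328883) - 328*1/200*(1/2037636) = 0 - 41/25*1/2037636 = 0 - 41/50940900 = -41/50940900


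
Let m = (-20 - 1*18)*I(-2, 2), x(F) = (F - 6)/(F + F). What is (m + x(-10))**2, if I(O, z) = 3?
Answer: 320356/25 ≈ 12814.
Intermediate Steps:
x(F) = (-6 + F)/(2*F) (x(F) = (-6 + F)/((2*F)) = (-6 + F)*(1/(2*F)) = (-6 + F)/(2*F))
m = -114 (m = (-20 - 1*18)*3 = (-20 - 18)*3 = -38*3 = -114)
(m + x(-10))**2 = (-114 + (1/2)*(-6 - 10)/(-10))**2 = (-114 + (1/2)*(-1/10)*(-16))**2 = (-114 + 4/5)**2 = (-566/5)**2 = 320356/25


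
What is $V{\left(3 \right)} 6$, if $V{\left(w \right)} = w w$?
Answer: $54$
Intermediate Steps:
$V{\left(w \right)} = w^{2}$
$V{\left(3 \right)} 6 = 3^{2} \cdot 6 = 9 \cdot 6 = 54$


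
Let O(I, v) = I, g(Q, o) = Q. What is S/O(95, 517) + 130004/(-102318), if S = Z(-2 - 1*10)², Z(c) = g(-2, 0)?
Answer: -5970554/4860105 ≈ -1.2285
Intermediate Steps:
Z(c) = -2
S = 4 (S = (-2)² = 4)
S/O(95, 517) + 130004/(-102318) = 4/95 + 130004/(-102318) = 4*(1/95) + 130004*(-1/102318) = 4/95 - 65002/51159 = -5970554/4860105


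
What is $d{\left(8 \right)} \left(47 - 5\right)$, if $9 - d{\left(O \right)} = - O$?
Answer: $714$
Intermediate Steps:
$d{\left(O \right)} = 9 + O$ ($d{\left(O \right)} = 9 - - O = 9 + O$)
$d{\left(8 \right)} \left(47 - 5\right) = \left(9 + 8\right) \left(47 - 5\right) = 17 \cdot 42 = 714$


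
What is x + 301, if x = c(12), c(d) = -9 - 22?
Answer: 270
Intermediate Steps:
c(d) = -31
x = -31
x + 301 = -31 + 301 = 270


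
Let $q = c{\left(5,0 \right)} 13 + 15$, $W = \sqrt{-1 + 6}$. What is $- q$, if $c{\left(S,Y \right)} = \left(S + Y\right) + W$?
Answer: $-80 - 13 \sqrt{5} \approx -109.07$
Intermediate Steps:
$W = \sqrt{5} \approx 2.2361$
$c{\left(S,Y \right)} = S + Y + \sqrt{5}$ ($c{\left(S,Y \right)} = \left(S + Y\right) + \sqrt{5} = S + Y + \sqrt{5}$)
$q = 80 + 13 \sqrt{5}$ ($q = \left(5 + 0 + \sqrt{5}\right) 13 + 15 = \left(5 + \sqrt{5}\right) 13 + 15 = \left(65 + 13 \sqrt{5}\right) + 15 = 80 + 13 \sqrt{5} \approx 109.07$)
$- q = - (80 + 13 \sqrt{5}) = -80 - 13 \sqrt{5}$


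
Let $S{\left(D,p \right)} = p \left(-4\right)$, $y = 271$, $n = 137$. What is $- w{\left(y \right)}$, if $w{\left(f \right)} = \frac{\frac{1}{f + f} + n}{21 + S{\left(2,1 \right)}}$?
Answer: $- \frac{74255}{9214} \approx -8.0589$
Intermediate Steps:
$S{\left(D,p \right)} = - 4 p$
$w{\left(f \right)} = \frac{137}{17} + \frac{1}{34 f}$ ($w{\left(f \right)} = \frac{\frac{1}{f + f} + 137}{21 - 4} = \frac{\frac{1}{2 f} + 137}{21 - 4} = \frac{\frac{1}{2 f} + 137}{17} = \left(137 + \frac{1}{2 f}\right) \frac{1}{17} = \frac{137}{17} + \frac{1}{34 f}$)
$- w{\left(y \right)} = - \frac{1 + 274 \cdot 271}{34 \cdot 271} = - \frac{1 + 74254}{34 \cdot 271} = - \frac{74255}{34 \cdot 271} = \left(-1\right) \frac{74255}{9214} = - \frac{74255}{9214}$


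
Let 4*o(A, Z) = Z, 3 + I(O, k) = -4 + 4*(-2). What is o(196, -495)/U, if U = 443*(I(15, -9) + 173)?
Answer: -495/279976 ≈ -0.0017680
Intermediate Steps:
I(O, k) = -15 (I(O, k) = -3 + (-4 + 4*(-2)) = -3 + (-4 - 8) = -3 - 12 = -15)
o(A, Z) = Z/4
U = 69994 (U = 443*(-15 + 173) = 443*158 = 69994)
o(196, -495)/U = ((¼)*(-495))/69994 = -495/4*1/69994 = -495/279976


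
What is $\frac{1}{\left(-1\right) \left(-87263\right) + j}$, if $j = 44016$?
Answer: $\frac{1}{131279} \approx 7.6174 \cdot 10^{-6}$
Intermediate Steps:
$\frac{1}{\left(-1\right) \left(-87263\right) + j} = \frac{1}{\left(-1\right) \left(-87263\right) + 44016} = \frac{1}{87263 + 44016} = \frac{1}{131279}$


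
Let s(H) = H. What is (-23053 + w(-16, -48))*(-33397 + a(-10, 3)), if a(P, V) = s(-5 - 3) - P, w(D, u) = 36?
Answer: 768652715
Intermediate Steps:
a(P, V) = -8 - P (a(P, V) = (-5 - 3) - P = -8 - P)
(-23053 + w(-16, -48))*(-33397 + a(-10, 3)) = (-23053 + 36)*(-33397 + (-8 - 1*(-10))) = -23017*(-33397 + (-8 + 10)) = -23017*(-33397 + 2) = -23017*(-33395) = 768652715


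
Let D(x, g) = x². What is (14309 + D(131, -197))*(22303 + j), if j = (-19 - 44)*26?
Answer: 650327550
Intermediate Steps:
j = -1638 (j = -63*26 = -1638)
(14309 + D(131, -197))*(22303 + j) = (14309 + 131²)*(22303 - 1638) = (14309 + 17161)*20665 = 31470*20665 = 650327550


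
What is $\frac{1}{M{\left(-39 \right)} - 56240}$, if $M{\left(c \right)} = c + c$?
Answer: $- \frac{1}{56318} \approx -1.7756 \cdot 10^{-5}$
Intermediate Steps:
$M{\left(c \right)} = 2 c$
$\frac{1}{M{\left(-39 \right)} - 56240} = \frac{1}{2 \left(-39\right) - 56240} = \frac{1}{-78 - 56240} = \frac{1}{-56318} = - \frac{1}{56318}$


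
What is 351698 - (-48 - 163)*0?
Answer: 351698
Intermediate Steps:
351698 - (-48 - 163)*0 = 351698 - (-211)*0 = 351698 - 1*0 = 351698 + 0 = 351698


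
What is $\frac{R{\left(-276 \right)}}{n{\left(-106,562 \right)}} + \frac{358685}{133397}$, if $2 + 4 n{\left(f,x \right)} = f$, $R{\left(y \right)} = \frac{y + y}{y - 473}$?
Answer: $\frac{2393350537}{899229177} \approx 2.6616$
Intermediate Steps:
$R{\left(y \right)} = \frac{2 y}{-473 + y}$
$n{\left(f,x \right)} = - \frac{1}{2} + \frac{f}{4}$
$\frac{R{\left(-276 \right)}}{n{\left(-106,562 \right)}} + \frac{358685}{133397} = \frac{2 \left(-276\right) \frac{1}{-473 - 276}}{- \frac{1}{2} + \frac{1}{4} \left(-106\right)} + \frac{358685}{133397} = \frac{2 \left(-276\right) \frac{1}{-749}}{- \frac{1}{2} - \frac{53}{2}} + 358685 \cdot \frac{1}{133397} = \frac{2 \left(-276\right) \left(- \frac{1}{749}\right)}{-27} + \frac{358685}{133397} = \frac{552}{749} \left(- \frac{1}{27}\right) + \frac{358685}{133397} = - \frac{184}{6741} + \frac{358685}{133397} = \frac{2393350537}{899229177}$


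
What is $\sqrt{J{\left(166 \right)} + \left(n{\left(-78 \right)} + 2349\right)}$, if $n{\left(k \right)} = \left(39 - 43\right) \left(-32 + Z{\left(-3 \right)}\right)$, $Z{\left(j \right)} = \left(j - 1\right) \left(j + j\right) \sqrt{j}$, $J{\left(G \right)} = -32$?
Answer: $\sqrt{2445 - 96 i \sqrt{3}} \approx 49.475 - 1.6804 i$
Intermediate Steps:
$Z{\left(j \right)} = 2 j^{\frac{3}{2}} \left(-1 + j\right)$ ($Z{\left(j \right)} = \left(-1 + j\right) 2 j \sqrt{j} = 2 j \left(-1 + j\right) \sqrt{j} = 2 j^{\frac{3}{2}} \left(-1 + j\right)$)
$n{\left(k \right)} = 128 - 96 i \sqrt{3}$ ($n{\left(k \right)} = \left(39 - 43\right) \left(-32 + 2 \left(-3\right)^{\frac{3}{2}} \left(-1 - 3\right)\right) = - 4 \left(-32 + 2 \left(- 3 i \sqrt{3}\right) \left(-4\right)\right) = - 4 \left(-32 + 24 i \sqrt{3}\right) = 128 - 96 i \sqrt{3}$)
$\sqrt{J{\left(166 \right)} + \left(n{\left(-78 \right)} + 2349\right)} = \sqrt{-32 + \left(\left(128 - 96 i \sqrt{3}\right) + 2349\right)} = \sqrt{-32 + \left(2477 - 96 i \sqrt{3}\right)} = \sqrt{2445 - 96 i \sqrt{3}}$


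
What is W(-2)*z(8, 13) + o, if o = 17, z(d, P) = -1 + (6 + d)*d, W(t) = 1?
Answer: 128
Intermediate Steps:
z(d, P) = -1 + d*(6 + d)
W(-2)*z(8, 13) + o = 1*(-1 + 8² + 6*8) + 17 = 1*(-1 + 64 + 48) + 17 = 1*111 + 17 = 111 + 17 = 128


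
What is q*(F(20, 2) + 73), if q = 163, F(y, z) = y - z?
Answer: 14833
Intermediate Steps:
q*(F(20, 2) + 73) = 163*((20 - 1*2) + 73) = 163*((20 - 2) + 73) = 163*(18 + 73) = 163*91 = 14833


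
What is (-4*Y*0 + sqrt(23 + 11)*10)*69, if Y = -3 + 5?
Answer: 690*sqrt(34) ≈ 4023.4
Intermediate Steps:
Y = 2
(-4*Y*0 + sqrt(23 + 11)*10)*69 = (-4*2*0 + sqrt(23 + 11)*10)*69 = (-8*0 + sqrt(34)*10)*69 = (0 + 10*sqrt(34))*69 = (10*sqrt(34))*69 = 690*sqrt(34)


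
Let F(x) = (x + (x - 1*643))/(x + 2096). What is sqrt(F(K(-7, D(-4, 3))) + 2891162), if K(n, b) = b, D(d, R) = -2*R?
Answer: sqrt(505155334530)/418 ≈ 1700.3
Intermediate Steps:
F(x) = (-643 + 2*x)/(2096 + x) (F(x) = (x + (x - 643))/(2096 + x) = (x + (-643 + x))/(2096 + x) = (-643 + 2*x)/(2096 + x))
sqrt(F(K(-7, D(-4, 3))) + 2891162) = sqrt((-643 + 2*(-2*3))/(2096 - 2*3) + 2891162) = sqrt((-643 + 2*(-6))/(2096 - 6) + 2891162) = sqrt((-643 - 12)/2090 + 2891162) = sqrt((1/2090)*(-655) + 2891162) = sqrt(-131/418 + 2891162) = sqrt(1208505585/418) = sqrt(505155334530)/418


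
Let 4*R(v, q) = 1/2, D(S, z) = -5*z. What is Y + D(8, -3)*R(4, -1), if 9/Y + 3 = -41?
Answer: 147/88 ≈ 1.6705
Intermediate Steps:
Y = -9/44 (Y = 9/(-3 - 41) = 9/(-44) = 9*(-1/44) = -9/44 ≈ -0.20455)
R(v, q) = 1/8 (R(v, q) = (1/4)/2 = (1/4)*(1/2) = 1/8)
Y + D(8, -3)*R(4, -1) = -9/44 - 5*(-3)*(1/8) = -9/44 + 15*(1/8) = -9/44 + 15/8 = 147/88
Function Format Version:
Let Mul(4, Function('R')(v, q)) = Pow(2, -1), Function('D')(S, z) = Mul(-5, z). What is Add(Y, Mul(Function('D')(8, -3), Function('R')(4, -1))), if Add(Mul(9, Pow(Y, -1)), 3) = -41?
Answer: Rational(147, 88) ≈ 1.6705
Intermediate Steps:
Y = Rational(-9, 44) (Y = Mul(9, Pow(Add(-3, -41), -1)) = Mul(9, Pow(-44, -1)) = Mul(9, Rational(-1, 44)) = Rational(-9, 44) ≈ -0.20455)
Function('R')(v, q) = Rational(1, 8) (Function('R')(v, q) = Mul(Rational(1, 4), Pow(2, -1)) = Mul(Rational(1, 4), Rational(1, 2)) = Rational(1, 8))
Add(Y, Mul(Function('D')(8, -3), Function('R')(4, -1))) = Add(Rational(-9, 44), Mul(Mul(-5, -3), Rational(1, 8))) = Add(Rational(-9, 44), Mul(15, Rational(1, 8))) = Add(Rational(-9, 44), Rational(15, 8)) = Rational(147, 88)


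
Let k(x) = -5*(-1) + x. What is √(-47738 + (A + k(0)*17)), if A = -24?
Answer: 7*I*√973 ≈ 218.35*I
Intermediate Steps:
k(x) = 5 + x
√(-47738 + (A + k(0)*17)) = √(-47738 + (-24 + (5 + 0)*17)) = √(-47738 + (-24 + 5*17)) = √(-47738 + (-24 + 85)) = √(-47738 + 61) = √(-47677) = 7*I*√973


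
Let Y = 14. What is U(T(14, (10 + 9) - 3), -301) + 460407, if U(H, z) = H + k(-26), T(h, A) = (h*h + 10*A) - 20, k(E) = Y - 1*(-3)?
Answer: 460760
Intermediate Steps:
k(E) = 17 (k(E) = 14 - 1*(-3) = 14 + 3 = 17)
T(h, A) = -20 + h**2 + 10*A (T(h, A) = (h**2 + 10*A) - 20 = -20 + h**2 + 10*A)
U(H, z) = 17 + H (U(H, z) = H + 17 = 17 + H)
U(T(14, (10 + 9) - 3), -301) + 460407 = (17 + (-20 + 14**2 + 10*((10 + 9) - 3))) + 460407 = (17 + (-20 + 196 + 10*(19 - 3))) + 460407 = (17 + (-20 + 196 + 10*16)) + 460407 = (17 + (-20 + 196 + 160)) + 460407 = (17 + 336) + 460407 = 353 + 460407 = 460760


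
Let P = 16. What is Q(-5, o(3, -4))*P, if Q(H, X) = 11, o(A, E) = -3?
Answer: 176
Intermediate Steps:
Q(-5, o(3, -4))*P = 11*16 = 176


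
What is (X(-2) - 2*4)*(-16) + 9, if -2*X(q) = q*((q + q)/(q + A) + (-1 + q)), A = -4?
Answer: 523/3 ≈ 174.33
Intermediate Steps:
X(q) = -q*(-1 + q + 2*q/(-4 + q))/2 (X(q) = -q*((q + q)/(q - 4) + (-1 + q))/2 = -q*((2*q)/(-4 + q) + (-1 + q))/2 = -q*(2*q/(-4 + q) + (-1 + q))/2 = -q*(-1 + q + 2*q/(-4 + q))/2)
(X(-2) - 2*4)*(-16) + 9 = ((½)*(-2)*(-4 - 1*(-2)² + 3*(-2))/(-4 - 2) - 2*4)*(-16) + 9 = ((½)*(-2)*(-4 - 1*4 - 6)/(-6) - 8)*(-16) + 9 = ((½)*(-2)*(-⅙)*(-4 - 4 - 6) - 8)*(-16) + 9 = ((½)*(-2)*(-⅙)*(-14) - 8)*(-16) + 9 = (-7/3 - 8)*(-16) + 9 = -31/3*(-16) + 9 = 496/3 + 9 = 523/3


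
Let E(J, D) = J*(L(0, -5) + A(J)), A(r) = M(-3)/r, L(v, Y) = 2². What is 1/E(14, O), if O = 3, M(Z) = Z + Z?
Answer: 1/50 ≈ 0.020000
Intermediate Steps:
M(Z) = 2*Z
L(v, Y) = 4
A(r) = -6/r (A(r) = (2*(-3))/r = -6/r)
E(J, D) = J*(4 - 6/J)
1/E(14, O) = 1/(-6 + 4*14) = 1/(-6 + 56) = 1/50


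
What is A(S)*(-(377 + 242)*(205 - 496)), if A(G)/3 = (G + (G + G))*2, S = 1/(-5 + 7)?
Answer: 1621161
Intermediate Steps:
S = 1/2 ≈ 0.50000
A(G) = 18*G (A(G) = 3*((G + (G + G))*2) = 3*((G + 2*G)*2) = 3*((3*G)*2) = 3*(6*G) = 18*G)
A(S)*(-(377 + 242)*(205 - 496)) = (18*(1/2))*(-(377 + 242)*(205 - 496)) = 9*(-619*(-291)) = 9*(-1*(-180129)) = 9*180129 = 1621161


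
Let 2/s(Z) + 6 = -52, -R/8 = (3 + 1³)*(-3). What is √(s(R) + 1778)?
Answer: 3*√166141/29 ≈ 42.166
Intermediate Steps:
R = 96 (R = -8*(3 + 1³)*(-3) = -8*(3 + 1)*(-3) = -32*(-3) = -8*(-12) = 96)
s(Z) = -1/29 (s(Z) = 2/(-6 - 52) = 2/(-58) = 2*(-1/58) = -1/29)
√(s(R) + 1778) = √(-1/29 + 1778) = √(51561/29) = 3*√166141/29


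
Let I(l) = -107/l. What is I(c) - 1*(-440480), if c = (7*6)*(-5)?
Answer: 92500907/210 ≈ 4.4048e+5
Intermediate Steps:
c = -210 (c = 42*(-5) = -210)
I(c) - 1*(-440480) = -107/(-210) - 1*(-440480) = -107*(-1/210) + 440480 = 107/210 + 440480 = 92500907/210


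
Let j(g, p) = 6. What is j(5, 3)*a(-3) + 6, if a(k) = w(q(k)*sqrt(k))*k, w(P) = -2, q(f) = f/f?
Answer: 42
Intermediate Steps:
q(f) = 1
a(k) = -2*k
j(5, 3)*a(-3) + 6 = 6*(-2*(-3)) + 6 = 6*6 + 6 = 36 + 6 = 42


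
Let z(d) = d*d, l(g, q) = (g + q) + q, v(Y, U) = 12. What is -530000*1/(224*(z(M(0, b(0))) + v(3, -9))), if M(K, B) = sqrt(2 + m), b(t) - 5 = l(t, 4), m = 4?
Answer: -33125/252 ≈ -131.45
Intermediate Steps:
l(g, q) = g + 2*q
b(t) = 13 + t (b(t) = 5 + (t + 2*4) = 5 + (t + 8) = 5 + (8 + t) = 13 + t)
M(K, B) = sqrt(6) (M(K, B) = sqrt(2 + 4) = sqrt(6))
z(d) = d**2
-530000*1/(224*(z(M(0, b(0))) + v(3, -9))) = -530000*1/(224*((sqrt(6))**2 + 12)) = -530000*1/(224*(6 + 12)) = -530000/(18*224) = -530000/4032 = -530000*1/4032 = -33125/252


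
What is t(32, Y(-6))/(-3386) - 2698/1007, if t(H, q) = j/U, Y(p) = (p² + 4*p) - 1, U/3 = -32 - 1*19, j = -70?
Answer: -36783973/13728537 ≈ -2.6794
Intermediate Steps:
U = -153 (U = 3*(-32 - 1*19) = 3*(-32 - 19) = 3*(-51) = -153)
Y(p) = -1 + p² + 4*p
t(H, q) = 70/153 (t(H, q) = -70/(-153) = -70*(-1/153) = 70/153)
t(32, Y(-6))/(-3386) - 2698/1007 = (70/153)/(-3386) - 2698/1007 = (70/153)*(-1/3386) - 2698*1/1007 = -35/259029 - 142/53 = -36783973/13728537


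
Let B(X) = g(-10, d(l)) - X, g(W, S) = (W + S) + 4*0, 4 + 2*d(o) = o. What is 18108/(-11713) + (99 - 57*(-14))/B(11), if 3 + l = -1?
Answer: -10959261/292825 ≈ -37.426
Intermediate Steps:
l = -4 (l = -3 - 1 = -4)
d(o) = -2 + o/2
g(W, S) = S + W (g(W, S) = (S + W) + 0 = S + W)
B(X) = -14 - X (B(X) = ((-2 + (½)*(-4)) - 10) - X = ((-2 - 2) - 10) - X = (-4 - 10) - X = -14 - X)
18108/(-11713) + (99 - 57*(-14))/B(11) = 18108/(-11713) + (99 - 57*(-14))/(-14 - 1*11) = 18108*(-1/11713) + (99 + 798)/(-14 - 11) = -18108/11713 + 897/(-25) = -18108/11713 + 897*(-1/25) = -18108/11713 - 897/25 = -10959261/292825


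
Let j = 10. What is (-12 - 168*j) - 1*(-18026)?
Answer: 16334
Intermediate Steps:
(-12 - 168*j) - 1*(-18026) = (-12 - 168*10) - 1*(-18026) = (-12 - 84*20) + 18026 = (-12 - 1680) + 18026 = -1692 + 18026 = 16334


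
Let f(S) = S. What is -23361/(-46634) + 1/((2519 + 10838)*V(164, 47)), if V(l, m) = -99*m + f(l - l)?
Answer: 1451888930047/2898308742714 ≈ 0.50094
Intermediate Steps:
V(l, m) = -99*m (V(l, m) = -99*m + (l - l) = -99*m + 0 = -99*m)
-23361/(-46634) + 1/((2519 + 10838)*V(164, 47)) = -23361/(-46634) + 1/((2519 + 10838)*((-99*47))) = -23361*(-1/46634) + 1/(13357*(-4653)) = 23361/46634 + (1/13357)*(-1/4653) = 23361/46634 - 1/62150121 = 1451888930047/2898308742714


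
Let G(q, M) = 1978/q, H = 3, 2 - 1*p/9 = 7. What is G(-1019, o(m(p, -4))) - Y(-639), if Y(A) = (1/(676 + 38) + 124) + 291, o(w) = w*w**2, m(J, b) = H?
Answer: -303353201/727566 ≈ -416.94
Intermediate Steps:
p = -45 (p = 18 - 9*7 = 18 - 63 = -45)
m(J, b) = 3
o(w) = w**3
Y(A) = 296311/714 (Y(A) = (1/714 + 124) + 291 = 88537/714 + 291 = 296311/714)
G(-1019, o(m(p, -4))) - Y(-639) = 1978/(-1019) - 1*296311/714 = 1978*(-1/1019) - 296311/714 = -1978/1019 - 296311/714 = -303353201/727566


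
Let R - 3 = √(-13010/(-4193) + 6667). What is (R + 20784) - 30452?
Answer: -9665 + √117268738013/4193 ≈ -9583.3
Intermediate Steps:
R = 3 + √117268738013/4193 (R = 3 + √(-13010/(-4193) + 6667) = 3 + √(-13010*(-1/4193) + 6667) = 3 + √(13010/4193 + 6667) = 3 + √(27967741/4193) = 3 + √117268738013/4193 ≈ 84.671)
(R + 20784) - 30452 = ((3 + √117268738013/4193) + 20784) - 30452 = (20787 + √117268738013/4193) - 30452 = -9665 + √117268738013/4193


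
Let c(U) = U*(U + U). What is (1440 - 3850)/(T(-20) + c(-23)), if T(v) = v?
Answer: -1205/519 ≈ -2.3218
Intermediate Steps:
c(U) = 2*U² (c(U) = U*(2*U) = 2*U²)
(1440 - 3850)/(T(-20) + c(-23)) = (1440 - 3850)/(-20 + 2*(-23)²) = -2410/(-20 + 2*529) = -2410/(-20 + 1058) = -2410/1038 = -2410*1/1038 = -1205/519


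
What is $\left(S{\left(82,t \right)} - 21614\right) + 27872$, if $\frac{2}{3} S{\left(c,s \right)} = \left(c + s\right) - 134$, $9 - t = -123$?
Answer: $6378$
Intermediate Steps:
$t = 132$ ($t = 9 - -123 = 9 + 123 = 132$)
$S{\left(c,s \right)} = -201 + \frac{3 c}{2} + \frac{3 s}{2}$ ($S{\left(c,s \right)} = \frac{3 \left(\left(c + s\right) - 134\right)}{2} = \frac{3 \left(-134 + c + s\right)}{2} = -201 + \frac{3 c}{2} + \frac{3 s}{2}$)
$\left(S{\left(82,t \right)} - 21614\right) + 27872 = \left(\left(-201 + \frac{3}{2} \cdot 82 + \frac{3}{2} \cdot 132\right) - 21614\right) + 27872 = \left(\left(-201 + 123 + 198\right) - 21614\right) + 27872 = \left(120 - 21614\right) + 27872 = -21494 + 27872 = 6378$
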